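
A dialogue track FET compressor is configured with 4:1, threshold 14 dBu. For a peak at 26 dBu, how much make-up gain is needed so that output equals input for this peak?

The peak compresses to 14 + 12/4 = 17 dBu.
To reach 26 dBu requires 26 − 17 = 9 dB of make-up.

9 dB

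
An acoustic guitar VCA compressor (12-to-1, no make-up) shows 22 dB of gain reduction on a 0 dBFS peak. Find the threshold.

Let T be the threshold. Output overshoot = (input overshoot)/R, so -22 − T = (0 − T)/12.
12·(-22 − T) = 0 − T → 11·T = -264 − 0 = -264.
T = -264/11 = -24 dBFS.

-24 dBFS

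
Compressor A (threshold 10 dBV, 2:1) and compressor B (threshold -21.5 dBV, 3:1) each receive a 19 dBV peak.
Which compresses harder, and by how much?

B, by 22.5 dB

A: GR = 9 − 9/2 = 4.5 dB.
B: GR = 40.5 − 40.5/3 = 27 dB.
Difference: 22.5 dB in favour of B.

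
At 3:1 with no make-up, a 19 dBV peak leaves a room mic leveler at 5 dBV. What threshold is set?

Input is 21 dB above T (since output overshoot × R = input overshoot: (5 − T)·3 = 19 − T gives T = -2 dBV).
Check: -2 + (19 − (-2))/3 = -2 + 7 = 5 dBV. ✓

-2 dBV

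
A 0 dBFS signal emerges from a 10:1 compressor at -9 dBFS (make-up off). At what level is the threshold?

-10 dBFS

Input is 10 dB above T (since output overshoot × R = input overshoot: (-9 − T)·10 = 0 − T gives T = -10 dBFS).
Check: -10 + (0 − (-10))/10 = -10 + 1 = -9 dBFS. ✓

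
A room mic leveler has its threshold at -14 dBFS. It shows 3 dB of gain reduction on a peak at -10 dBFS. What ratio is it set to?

Input overshoot = -10 − (-14) = 4 dB.
Output overshoot = 4 − 3 = 1 dB.
Ratio = input overshoot / output overshoot = 4 / 1 = 4.

4:1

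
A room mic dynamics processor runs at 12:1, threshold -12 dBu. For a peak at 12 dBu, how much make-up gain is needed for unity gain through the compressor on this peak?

Without make-up, output = threshold + overshoot/12 = -12 + 2 = -10 dBu.
Gap to target: 22 dB.

22 dB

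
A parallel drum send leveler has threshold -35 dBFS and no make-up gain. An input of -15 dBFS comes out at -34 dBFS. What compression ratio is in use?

20:1

Input overshoot = -15 − (-35) = 20 dB; output overshoot = -34 − (-35) = 1 dB.
Ratio = 20 / 1 = 20.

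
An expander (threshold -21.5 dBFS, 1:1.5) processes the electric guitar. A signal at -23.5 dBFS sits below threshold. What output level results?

-24.5 dBFS

The input is 2 dB below the -21.5 dBFS threshold.
A 1:1.5 expander multiplies undershoot by 1.5: 2 × 1.5 = 3 dB below threshold.
Output = -21.5 − 3 = -24.5 dBFS.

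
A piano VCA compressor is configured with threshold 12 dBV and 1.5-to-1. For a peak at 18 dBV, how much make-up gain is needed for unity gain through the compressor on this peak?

2 dB

Without make-up, output = threshold + overshoot/1.5 = 12 + 4 = 16 dBV.
Gap to target: 2 dB.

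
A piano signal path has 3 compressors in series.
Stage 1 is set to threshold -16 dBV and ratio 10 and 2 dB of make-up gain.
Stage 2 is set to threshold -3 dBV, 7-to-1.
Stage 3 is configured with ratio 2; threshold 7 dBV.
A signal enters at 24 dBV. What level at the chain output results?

Stage 1: 24 dBV is 40 dB over -16 dBV; at 10:1 that becomes 4 dB over, giving -12 dBV; +2 dB make-up → -10 dBV.
Stage 2: -10 dBV ≤ -3 dBV, so stage 2 doesn't engage; output -10 dBV.
Stage 3: -10 dBV ≤ 7 dBV, so stage 3 doesn't engage; output -10 dBV.

-10 dBV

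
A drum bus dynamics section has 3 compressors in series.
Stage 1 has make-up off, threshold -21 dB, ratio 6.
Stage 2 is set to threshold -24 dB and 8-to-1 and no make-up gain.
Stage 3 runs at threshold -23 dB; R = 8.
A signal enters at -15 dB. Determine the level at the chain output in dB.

-23.5 dB

Stage 1: -15 dB is 6 dB over -21 dB; at 6:1 that becomes 1 dB over, giving -20 dB.
Stage 2: overshoot 4 dB → 4/8 = 0.5 dB → -23.5 dB.
Stage 3: -23.5 dB ≤ -23 dB, so stage 3 doesn't engage; output -23.5 dB.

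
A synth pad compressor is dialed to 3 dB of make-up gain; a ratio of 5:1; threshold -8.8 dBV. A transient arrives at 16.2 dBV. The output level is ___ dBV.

Overshoot: 16.2 − (-8.8) = 25 dB.
At 5:1 the overshoot is divided by 5, leaving 5 dB above threshold.
So the level is -8.8 + 5 = -3.8 dBV; make-up adds 3 dB, giving -0.8 dBV.

-0.8 dBV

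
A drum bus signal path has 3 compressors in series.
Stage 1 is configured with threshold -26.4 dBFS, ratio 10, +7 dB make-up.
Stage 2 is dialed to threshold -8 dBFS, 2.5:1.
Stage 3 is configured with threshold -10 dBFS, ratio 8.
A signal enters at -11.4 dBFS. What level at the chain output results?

Stage 1: -11.4 dBFS is 15 dB over -26.4 dBFS; at 10:1 that becomes 1.5 dB over, giving -24.9 dBFS; +7 dB make-up → -17.9 dBFS.
Stage 2: -17.9 dBFS is at or below the -8 dBFS threshold — no compression; output -17.9 dBFS.
Stage 3: -17.9 dBFS is at or below the -10 dBFS threshold — no compression; output -17.9 dBFS.

-17.9 dBFS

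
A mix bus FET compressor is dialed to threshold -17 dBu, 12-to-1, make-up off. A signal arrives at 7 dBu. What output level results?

-15 dBu

7 dBu sits 24 dB over threshold.
12:1 compression reduces that to 24/12 = 2 dB over.
That puts the output at -15 dBu.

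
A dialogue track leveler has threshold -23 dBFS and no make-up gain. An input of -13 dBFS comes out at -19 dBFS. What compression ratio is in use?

2.5:1

Input overshoot = -13 − (-23) = 10 dB; output overshoot = -19 − (-23) = 4 dB.
Ratio = 10 / 4 = 2.5.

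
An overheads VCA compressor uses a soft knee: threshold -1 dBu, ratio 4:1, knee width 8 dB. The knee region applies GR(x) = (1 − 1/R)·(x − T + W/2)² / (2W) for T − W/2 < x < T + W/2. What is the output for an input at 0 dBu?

x − T + W/2 = 0 − (-1) + 4 = 5.
GR = (1 − 1/4) × 5² / 16 = 0.75 × 25 / 16 = 1.171875 dB.
Output = 0 − 1.171875 = -1.171875 dBu.

-1.171875 dBu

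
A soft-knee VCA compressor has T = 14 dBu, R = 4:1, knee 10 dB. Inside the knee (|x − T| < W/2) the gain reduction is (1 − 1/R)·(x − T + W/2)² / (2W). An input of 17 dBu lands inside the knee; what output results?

14.6 dBu

x − T + W/2 = 17 − 14 + 5 = 8.
GR = (1 − 1/4) × 8² / 20 = 0.75 × 64 / 20 = 2.4 dB.
Output = 17 − 2.4 = 14.6 dBu.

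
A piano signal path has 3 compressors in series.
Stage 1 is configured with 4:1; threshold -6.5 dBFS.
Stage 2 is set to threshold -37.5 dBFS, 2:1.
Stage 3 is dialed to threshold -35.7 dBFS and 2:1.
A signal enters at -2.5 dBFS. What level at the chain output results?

-28.6 dBFS

Stage 1: -2.5 dBFS is 4 dB over -6.5 dBFS; at 4:1 that becomes 1 dB over, giving -5.5 dBFS.
Stage 2: 32 dB above -37.5 dBFS, reduced 2:1 to 16 dB above → -21.5 dBFS.
Stage 3: -21.5 dBFS is 14.2 dB over -35.7 dBFS; at 2:1 that becomes 7.1 dB over, giving -28.6 dBFS.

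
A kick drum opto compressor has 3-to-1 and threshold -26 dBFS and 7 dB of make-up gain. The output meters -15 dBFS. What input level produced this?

Before make-up, the level was -15 − 7 = -22 dBFS.
Post-compression overshoot = -22 − (-26) = 4 dB.
Before 3:1 compression the overshoot was 4 × 3 = 12 dB, so input = -26 + 12 = -14 dBFS.

-14 dBFS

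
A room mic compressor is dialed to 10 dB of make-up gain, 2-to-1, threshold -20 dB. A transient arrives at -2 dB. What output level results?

-1 dB

-2 dB sits 18 dB over threshold.
2:1 compression reduces that to 18/2 = 9 dB over.
That puts the output at -11 dB; make-up adds 10 dB, giving -1 dB.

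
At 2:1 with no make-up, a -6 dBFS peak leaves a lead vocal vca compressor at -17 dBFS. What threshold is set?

Gain reduction = -6 − (-17) = 11 dB; output overshoot = GR / (R − 1) = 11 / 1 = 11 dB.
Threshold = output − output overshoot = -17 − 11 = -28 dBFS.

-28 dBFS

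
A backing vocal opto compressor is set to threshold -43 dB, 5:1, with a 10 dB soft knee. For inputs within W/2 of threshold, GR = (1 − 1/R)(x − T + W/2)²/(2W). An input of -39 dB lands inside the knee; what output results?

x − T + W/2 = -39 − (-43) + 5 = 9.
GR = (1 − 1/5) × 9² / 20 = 0.8 × 81 / 20 = 3.24 dB.
Output = -39 − 3.24 = -42.24 dB.

-42.24 dB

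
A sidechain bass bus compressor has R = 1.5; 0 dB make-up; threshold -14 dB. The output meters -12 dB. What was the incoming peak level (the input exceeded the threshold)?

The compressed level sits -12 − (-14) = 2 dB over threshold.
Input overshoot = R × output overshoot = 3 dB → input = -14 + 3 = -11 dB.

-11 dB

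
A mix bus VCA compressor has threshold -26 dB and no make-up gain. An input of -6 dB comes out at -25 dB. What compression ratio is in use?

Input overshoot = -6 − (-26) = 20 dB; output overshoot = -25 − (-26) = 1 dB.
Ratio = 20 / 1 = 20.

20:1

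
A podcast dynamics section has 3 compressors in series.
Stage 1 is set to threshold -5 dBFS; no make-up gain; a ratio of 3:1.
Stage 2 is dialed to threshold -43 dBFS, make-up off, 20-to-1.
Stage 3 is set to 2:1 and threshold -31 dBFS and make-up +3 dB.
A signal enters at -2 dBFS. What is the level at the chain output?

Stage 1: 3 dB above -5 dBFS, reduced 3:1 to 1 dB above → -4 dBFS.
Stage 2: overshoot 39 dB → 39/20 = 1.95 dB → -41.05 dBFS.
Stage 3: below threshold (-41.05 ≤ -31); passes unchanged; make-up brings it to -38.05 dBFS.

-38.05 dBFS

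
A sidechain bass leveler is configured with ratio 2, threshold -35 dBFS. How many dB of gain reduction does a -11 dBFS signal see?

12 dB

-11 dBFS exceeds the threshold by 24 dB.
After 2:1 compression the overshoot becomes 24/2 = 12 dB.
GR = overshoot in − overshoot out = 24 − 12 = 12 dB.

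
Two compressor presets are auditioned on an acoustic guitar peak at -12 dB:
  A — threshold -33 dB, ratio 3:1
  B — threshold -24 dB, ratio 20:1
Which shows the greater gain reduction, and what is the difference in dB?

A: 21 dB over, compressed to 7 dB over, so 14 dB of GR.
B: 12 dB over, compressed to 0.6 dB over, so 11.4 dB of GR.
Difference: 2.6 dB in favour of A.

A, by 2.6 dB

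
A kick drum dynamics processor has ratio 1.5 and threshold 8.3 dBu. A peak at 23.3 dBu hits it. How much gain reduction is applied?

The signal is 15 dB above threshold.
At 1.5:1, output sits 15/1.5 = 10 dB above threshold.
So the signal is attenuated by 15 − 10 = 5 dB.

5 dB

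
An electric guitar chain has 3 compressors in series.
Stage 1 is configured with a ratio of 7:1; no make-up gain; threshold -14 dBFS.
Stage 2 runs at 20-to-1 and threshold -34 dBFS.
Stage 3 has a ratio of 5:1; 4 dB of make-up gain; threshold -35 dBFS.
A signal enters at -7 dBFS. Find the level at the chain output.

-30.59 dBFS

Stage 1: 7 dB above -14 dBFS, reduced 7:1 to 1 dB above → -13 dBFS.
Stage 2: overshoot 21 dB → 21/20 = 1.05 dB → -32.95 dBFS.
Stage 3: 2.05 dB above -35 dBFS, reduced 5:1 to 0.41 dB above → -34.59 dBFS; +4 dB make-up → -30.59 dBFS.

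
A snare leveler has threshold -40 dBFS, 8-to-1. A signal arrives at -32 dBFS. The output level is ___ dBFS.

-39 dBFS

Overshoot: -32 − (-40) = 8 dB.
The 8 dB excess becomes 1 dB after 8:1 reduction.
So the level is -40 + 1 = -39 dBFS.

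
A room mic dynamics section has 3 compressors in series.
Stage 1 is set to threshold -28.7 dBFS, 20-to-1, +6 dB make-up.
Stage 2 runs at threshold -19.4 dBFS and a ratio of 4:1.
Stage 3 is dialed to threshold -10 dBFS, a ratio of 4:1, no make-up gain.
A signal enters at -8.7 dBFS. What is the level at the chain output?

-21.7 dBFS

Stage 1: -8.7 dBFS is 20 dB over -28.7 dBFS; at 20:1 that becomes 1 dB over, giving -27.7 dBFS; +6 dB make-up → -21.7 dBFS.
Stage 2: -21.7 dBFS is at or below the -19.4 dBFS threshold — no compression; output -21.7 dBFS.
Stage 3: -21.7 dBFS is at or below the -10 dBFS threshold — no compression; output -21.7 dBFS.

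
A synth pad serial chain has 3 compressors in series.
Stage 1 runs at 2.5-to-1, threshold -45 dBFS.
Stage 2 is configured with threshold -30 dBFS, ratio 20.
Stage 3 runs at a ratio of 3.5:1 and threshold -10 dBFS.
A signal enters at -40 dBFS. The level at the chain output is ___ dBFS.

-43 dBFS

Stage 1: -40 dBFS is 5 dB over -45 dBFS; at 2.5:1 that becomes 2 dB over, giving -43 dBFS.
Stage 2: -43 dBFS ≤ -30 dBFS, so stage 2 doesn't engage; output -43 dBFS.
Stage 3: -43 dBFS ≤ -10 dBFS, so stage 3 doesn't engage; output -43 dBFS.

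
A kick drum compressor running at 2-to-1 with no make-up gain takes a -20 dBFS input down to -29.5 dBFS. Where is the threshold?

Input is 19 dB above T (since output overshoot × R = input overshoot: (-29.5 − T)·2 = -20 − T gives T = -39 dBFS).
Check: -39 + (-20 − (-39))/2 = -39 + 9.5 = -29.5 dBFS. ✓

-39 dBFS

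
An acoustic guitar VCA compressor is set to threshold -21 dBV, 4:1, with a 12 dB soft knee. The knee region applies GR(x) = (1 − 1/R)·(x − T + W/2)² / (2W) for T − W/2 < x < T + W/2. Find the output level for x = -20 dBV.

x − T + W/2 = -20 − (-21) + 6 = 7.
GR = (1 − 1/4) × 7² / 24 = 0.75 × 49 / 24 = 1.53125 dB.
Output = -20 − 1.53125 = -21.53125 dBV.

-21.53125 dBV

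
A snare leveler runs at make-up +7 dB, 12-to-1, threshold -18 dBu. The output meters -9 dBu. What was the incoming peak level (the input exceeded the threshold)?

Before make-up, the level was -9 − 7 = -16 dBu.
The compressed level sits -16 − (-18) = 2 dB over threshold.
Input overshoot = R × output overshoot = 24 dB → input = -18 + 24 = 6 dBu.

6 dBu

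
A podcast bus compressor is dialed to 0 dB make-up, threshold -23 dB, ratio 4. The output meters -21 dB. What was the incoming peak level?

The compressed level sits -21 − (-23) = 2 dB over threshold.
Input overshoot = R × output overshoot = 8 dB → input = -23 + 8 = -15 dB.

-15 dB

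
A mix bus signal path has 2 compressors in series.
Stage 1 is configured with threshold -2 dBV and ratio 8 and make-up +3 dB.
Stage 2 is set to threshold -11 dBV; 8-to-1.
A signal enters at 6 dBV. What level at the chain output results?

Stage 1: 8 dB above -2 dBV, reduced 8:1 to 1 dB above → -1 dBV; +3 dB make-up → 2 dBV.
Stage 2: overshoot 13 dB → 13/8 = 1.625 dB → -9.375 dBV.

-9.375 dBV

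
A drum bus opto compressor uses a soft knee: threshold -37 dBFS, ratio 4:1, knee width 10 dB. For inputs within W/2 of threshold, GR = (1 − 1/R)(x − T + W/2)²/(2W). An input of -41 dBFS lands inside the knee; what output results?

-41.0375 dBFS

x − T + W/2 = -41 − (-37) + 5 = 1.
GR = (1 − 1/4) × 1² / 20 = 0.75 × 1 / 20 = 0.0375 dB.
Output = -41 − 0.0375 = -41.0375 dBFS.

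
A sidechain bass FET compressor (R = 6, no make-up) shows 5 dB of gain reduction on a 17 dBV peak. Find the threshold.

Let T be the threshold. Output overshoot = (input overshoot)/R, so 12 − T = (17 − T)/6.
6·(12 − T) = 17 − T → 5·T = 72 − 17 = 55.
T = 55/5 = 11 dBV.

11 dBV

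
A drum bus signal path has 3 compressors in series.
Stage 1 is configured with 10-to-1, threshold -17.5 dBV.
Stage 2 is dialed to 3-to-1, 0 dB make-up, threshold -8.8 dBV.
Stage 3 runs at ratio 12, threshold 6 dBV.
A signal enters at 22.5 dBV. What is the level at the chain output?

Stage 1: overshoot 40 dB → 40/10 = 4 dB → -13.5 dBV.
Stage 2: -13.5 dBV is at or below the -8.8 dBV threshold — no compression; output -13.5 dBV.
Stage 3: below threshold (-13.5 ≤ 6); passes unchanged; output -13.5 dBV.

-13.5 dBV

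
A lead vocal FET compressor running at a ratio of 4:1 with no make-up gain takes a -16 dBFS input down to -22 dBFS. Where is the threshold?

-24 dBFS

Gain reduction = -16 − (-22) = 6 dB; output overshoot = GR / (R − 1) = 6 / 3 = 2 dB.
Threshold = output − output overshoot = -22 − 2 = -24 dBFS.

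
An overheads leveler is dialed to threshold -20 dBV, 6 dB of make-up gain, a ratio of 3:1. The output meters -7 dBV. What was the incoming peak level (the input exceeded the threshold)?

1 dBV

Before make-up, the level was -7 − 6 = -13 dBV.
That's 7 dB above the -20 dBV threshold.
Input overshoot = R × output overshoot = 21 dB → input = -20 + 21 = 1 dBV.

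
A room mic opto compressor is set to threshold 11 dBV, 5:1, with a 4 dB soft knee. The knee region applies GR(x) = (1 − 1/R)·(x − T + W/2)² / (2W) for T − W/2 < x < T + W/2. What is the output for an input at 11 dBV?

x − T + W/2 = 11 − 11 + 2 = 2.
GR = (1 − 1/5) × 2² / 8 = 0.8 × 4 / 8 = 0.4 dB.
Output = 11 − 0.4 = 10.6 dBV.

10.6 dBV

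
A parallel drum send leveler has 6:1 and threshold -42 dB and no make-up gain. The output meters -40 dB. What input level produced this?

The compressed level sits -40 − (-42) = 2 dB over threshold.
Undo the ratio: input overshoot = 2 × 6 = 12 dB, giving input = -30 dB.

-30 dB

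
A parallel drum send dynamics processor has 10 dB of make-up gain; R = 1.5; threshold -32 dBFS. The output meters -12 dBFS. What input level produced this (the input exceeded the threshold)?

-17 dBFS

Before make-up, the level was -12 − 10 = -22 dBFS.
The compressed level sits -22 − (-32) = 10 dB over threshold.
Input overshoot = R × output overshoot = 15 dB → input = -32 + 15 = -17 dBFS.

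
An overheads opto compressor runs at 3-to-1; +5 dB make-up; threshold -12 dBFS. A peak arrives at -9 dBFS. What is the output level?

The input is 3 dB above the -12 dBFS threshold.
The 3 dB excess becomes 1 dB after 3:1 reduction.
So the level is -12 + 1 = -11 dBFS; make-up adds 5 dB, giving -6 dBFS.

-6 dBFS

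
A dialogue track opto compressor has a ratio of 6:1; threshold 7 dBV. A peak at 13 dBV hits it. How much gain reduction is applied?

5 dB

13 dBV exceeds the threshold by 6 dB.
At 6:1, output sits 6/6 = 1 dB above threshold.
Gain reduction = 6 − 1 = 5 dB.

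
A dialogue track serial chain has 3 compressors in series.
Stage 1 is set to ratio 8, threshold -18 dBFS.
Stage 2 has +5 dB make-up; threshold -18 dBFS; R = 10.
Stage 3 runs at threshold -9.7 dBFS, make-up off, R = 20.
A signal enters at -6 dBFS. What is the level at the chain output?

Stage 1: 12 dB above -18 dBFS, reduced 8:1 to 1.5 dB above → -16.5 dBFS.
Stage 2: 1.5 dB above -18 dBFS, reduced 10:1 to 0.15 dB above → -17.85 dBFS; +5 dB make-up → -12.85 dBFS.
Stage 3: below threshold (-12.85 ≤ -9.7); passes unchanged; output -12.85 dBFS.

-12.85 dBFS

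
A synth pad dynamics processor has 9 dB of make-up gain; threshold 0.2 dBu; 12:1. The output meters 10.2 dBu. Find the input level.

12.2 dBu

Remove make-up: 10.2 − 9 = 1.2 dBu.
The compressed level sits 1.2 − 0.2 = 1 dB over threshold.
Undo the ratio: input overshoot = 1 × 12 = 12 dB, giving input = 12.2 dBu.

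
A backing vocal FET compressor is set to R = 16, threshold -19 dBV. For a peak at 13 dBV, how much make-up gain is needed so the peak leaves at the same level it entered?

30 dB

The peak compresses to -19 + 32/16 = -17 dBV.
To reach 13 dBV requires 13 − (-17) = 30 dB of make-up.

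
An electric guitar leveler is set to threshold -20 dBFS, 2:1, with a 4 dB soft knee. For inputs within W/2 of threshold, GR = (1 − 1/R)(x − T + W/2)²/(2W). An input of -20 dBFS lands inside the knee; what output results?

-20.25 dBFS

x − T + W/2 = -20 − (-20) + 2 = 2.
GR = (1 − 1/2) × 2² / 8 = 0.5 × 4 / 8 = 0.25 dB.
Output = -20 − 0.25 = -20.25 dBFS.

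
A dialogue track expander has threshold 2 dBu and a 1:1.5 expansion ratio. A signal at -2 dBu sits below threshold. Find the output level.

The input is 4 dB below the 2 dBu threshold.
A 1:1.5 expander multiplies undershoot by 1.5: 4 × 1.5 = 6 dB below threshold.
Output = 2 − 6 = -4 dBu.

-4 dBu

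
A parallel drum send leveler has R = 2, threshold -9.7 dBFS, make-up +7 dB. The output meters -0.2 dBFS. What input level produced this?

Stripping the +7 dB make-up gives -7.2 dBFS at the gain stage.
The compressed level sits -7.2 − (-9.7) = 2.5 dB over threshold.
Input overshoot = R × output overshoot = 5 dB → input = -9.7 + 5 = -4.7 dBFS.

-4.7 dBFS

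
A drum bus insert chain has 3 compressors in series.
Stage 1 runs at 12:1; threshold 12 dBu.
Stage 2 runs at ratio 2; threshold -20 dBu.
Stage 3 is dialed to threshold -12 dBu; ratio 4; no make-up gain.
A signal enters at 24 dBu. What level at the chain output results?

Stage 1: 12 dB above 12 dBu, reduced 12:1 to 1 dB above → 13 dBu.
Stage 2: 13 dBu is 33 dB over -20 dBu; at 2:1 that becomes 16.5 dB over, giving -3.5 dBu.
Stage 3: -3.5 dBu is 8.5 dB over -12 dBu; at 4:1 that becomes 2.125 dB over, giving -9.875 dBu.

-9.875 dBu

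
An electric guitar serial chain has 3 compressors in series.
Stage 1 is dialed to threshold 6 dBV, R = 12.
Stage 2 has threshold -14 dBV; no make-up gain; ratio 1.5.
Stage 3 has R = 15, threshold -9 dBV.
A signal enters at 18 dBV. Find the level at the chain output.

-8.4 dBV

Stage 1: overshoot 12 dB → 12/12 = 1 dB → 7 dBV.
Stage 2: 21 dB above -14 dBV, reduced 1.5:1 to 14 dB above → 0 dBV.
Stage 3: 0 dBV is 9 dB over -9 dBV; at 15:1 that becomes 0.6 dB over, giving -8.4 dBV.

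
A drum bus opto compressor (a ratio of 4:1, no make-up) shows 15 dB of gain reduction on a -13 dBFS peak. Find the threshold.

-33 dBFS

Gain reduction = -13 − (-28) = 15 dB; output overshoot = GR / (R − 1) = 15 / 3 = 5 dB.
Threshold = output − output overshoot = -28 − 5 = -33 dBFS.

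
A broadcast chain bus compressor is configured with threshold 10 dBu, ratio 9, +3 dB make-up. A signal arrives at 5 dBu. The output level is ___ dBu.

8 dBu

5 dBu is 5 dB below the 10 dBu threshold, so no gain reduction is applied.
Make-up gain adds 3 dB: 5 + 3 = 8 dBu.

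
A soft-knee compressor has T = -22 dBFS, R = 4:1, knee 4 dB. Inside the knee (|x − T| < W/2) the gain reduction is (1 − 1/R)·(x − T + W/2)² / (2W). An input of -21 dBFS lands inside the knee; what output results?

-21.84375 dBFS

x − T + W/2 = -21 − (-22) + 2 = 3.
GR = (1 − 1/4) × 3² / 8 = 0.75 × 9 / 8 = 0.84375 dB.
Output = -21 − 0.84375 = -21.84375 dBFS.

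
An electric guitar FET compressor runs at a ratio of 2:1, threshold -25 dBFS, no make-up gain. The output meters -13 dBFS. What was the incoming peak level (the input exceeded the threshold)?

-1 dBFS

The compressed level sits -13 − (-25) = 12 dB over threshold.
Before 2:1 compression the overshoot was 12 × 2 = 24 dB, so input = -25 + 24 = -1 dBFS.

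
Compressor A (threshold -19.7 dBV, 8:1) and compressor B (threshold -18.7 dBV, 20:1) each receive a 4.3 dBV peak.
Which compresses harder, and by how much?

A: overshoot 24 dB → output overshoot 3 dB → GR 21 dB.
B: overshoot 23 dB → output overshoot 1.15 dB → GR 21.85 dB.
B applies 0.85 dB more gain reduction.

B, by 0.85 dB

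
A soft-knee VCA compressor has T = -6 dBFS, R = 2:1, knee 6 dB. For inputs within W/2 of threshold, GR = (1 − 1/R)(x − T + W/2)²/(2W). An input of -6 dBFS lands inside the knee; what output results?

x − T + W/2 = -6 − (-6) + 3 = 3.
GR = (1 − 1/2) × 3² / 12 = 0.5 × 9 / 12 = 0.375 dB.
Output = -6 − 0.375 = -6.375 dBFS.

-6.375 dBFS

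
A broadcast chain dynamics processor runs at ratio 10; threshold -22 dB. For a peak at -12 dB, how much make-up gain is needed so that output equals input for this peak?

9 dB

Overshoot 10 dB → 10/10 = 1 dB after compression, so the compressed level is -22 + 1 = -21 dB.
Make-up = target − compressed = -12 − (-21) = 9 dB.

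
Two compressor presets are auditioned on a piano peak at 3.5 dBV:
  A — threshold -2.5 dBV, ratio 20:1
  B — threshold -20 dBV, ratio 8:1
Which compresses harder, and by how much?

B, by 14.8625 dB

A: GR = 6 − 6/20 = 5.7 dB.
B: GR = 23.5 − 23.5/8 = 20.5625 dB.
Difference: 14.8625 dB in favour of B.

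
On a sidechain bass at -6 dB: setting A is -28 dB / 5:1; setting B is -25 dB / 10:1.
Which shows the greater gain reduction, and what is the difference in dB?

A: overshoot 22 dB → output overshoot 4.4 dB → GR 17.6 dB.
B: overshoot 19 dB → output overshoot 1.9 dB → GR 17.1 dB.
Difference: 0.5 dB in favour of A.

A, by 0.5 dB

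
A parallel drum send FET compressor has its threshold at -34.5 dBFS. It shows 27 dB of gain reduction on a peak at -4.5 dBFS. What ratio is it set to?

Input overshoot = -4.5 − (-34.5) = 30 dB.
Output overshoot = 30 − 27 = 3 dB.
Ratio = input overshoot / output overshoot = 30 / 3 = 10.

10:1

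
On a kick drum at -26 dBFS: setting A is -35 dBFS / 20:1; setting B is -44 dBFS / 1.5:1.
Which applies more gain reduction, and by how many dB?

A: overshoot 9 dB → output overshoot 0.45 dB → GR 8.55 dB.
B: overshoot 18 dB → output overshoot 12 dB → GR 6 dB.
A reduces 2.55 dB more.

A, by 2.55 dB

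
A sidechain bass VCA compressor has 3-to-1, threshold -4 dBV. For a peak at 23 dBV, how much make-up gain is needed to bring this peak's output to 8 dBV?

The peak compresses to -4 + 27/3 = 5 dBV.
To reach 8 dBV requires 8 − 5 = 3 dB of make-up.

3 dB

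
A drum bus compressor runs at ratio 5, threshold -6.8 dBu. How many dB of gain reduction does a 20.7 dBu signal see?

The signal is 27.5 dB above threshold.
A 5:1 ratio leaves 5.5 dB of that excess.
GR = overshoot in − overshoot out = 27.5 − 5.5 = 22 dB.

22 dB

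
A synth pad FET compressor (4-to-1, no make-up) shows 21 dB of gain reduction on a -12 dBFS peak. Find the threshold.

Let T be the threshold. Output overshoot = (input overshoot)/R, so -33 − T = (-12 − T)/4.
4·(-33 − T) = -12 − T → 3·T = -132 − (-12) = -120.
T = -120/3 = -40 dBFS.

-40 dBFS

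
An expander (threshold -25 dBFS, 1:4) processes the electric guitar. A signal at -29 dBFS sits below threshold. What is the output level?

-41 dBFS

Below threshold, a 1:4 expander applies gain = (4−1)×(T − x) of attenuation.
(4−1) × 4 = 12 dB, so output = -29 − 12 = -41 dBFS.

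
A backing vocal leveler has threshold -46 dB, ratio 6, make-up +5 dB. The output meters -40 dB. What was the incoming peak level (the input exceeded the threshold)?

-40 dB

Before make-up, the level was -40 − 5 = -45 dB.
The compressed level sits -45 − (-46) = 1 dB over threshold.
Undo the ratio: input overshoot = 1 × 6 = 6 dB, giving input = -40 dB.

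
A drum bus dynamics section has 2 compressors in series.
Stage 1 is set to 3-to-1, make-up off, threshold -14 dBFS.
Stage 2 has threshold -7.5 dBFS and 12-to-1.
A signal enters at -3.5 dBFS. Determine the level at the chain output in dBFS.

-10.5 dBFS

Stage 1: 10.5 dB above -14 dBFS, reduced 3:1 to 3.5 dB above → -10.5 dBFS.
Stage 2: -10.5 dBFS is at or below the -7.5 dBFS threshold — no compression; output -10.5 dBFS.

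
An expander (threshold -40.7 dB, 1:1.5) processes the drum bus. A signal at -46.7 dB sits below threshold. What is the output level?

The input is 6 dB below the -40.7 dB threshold.
A 1:1.5 expander multiplies undershoot by 1.5: 6 × 1.5 = 9 dB below threshold.
Output = -40.7 − 9 = -49.7 dB.

-49.7 dB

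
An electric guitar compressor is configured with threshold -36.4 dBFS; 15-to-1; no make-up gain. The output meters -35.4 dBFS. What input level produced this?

-21.4 dBFS

Post-compression overshoot = -35.4 − (-36.4) = 1 dB.
Input overshoot = R × output overshoot = 15 dB → input = -36.4 + 15 = -21.4 dBFS.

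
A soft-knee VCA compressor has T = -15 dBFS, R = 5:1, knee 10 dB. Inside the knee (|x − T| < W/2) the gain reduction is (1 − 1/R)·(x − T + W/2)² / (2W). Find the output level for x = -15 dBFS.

x − T + W/2 = -15 − (-15) + 5 = 5.
GR = (1 − 1/5) × 5² / 20 = 0.8 × 25 / 20 = 1 dB.
Output = -15 − 1 = -16 dBFS.

-16 dBFS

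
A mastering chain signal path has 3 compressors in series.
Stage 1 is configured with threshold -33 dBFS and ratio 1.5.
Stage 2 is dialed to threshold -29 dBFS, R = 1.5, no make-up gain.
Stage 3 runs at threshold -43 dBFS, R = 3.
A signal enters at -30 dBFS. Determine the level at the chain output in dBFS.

Stage 1: 3 dB above -33 dBFS, reduced 1.5:1 to 2 dB above → -31 dBFS.
Stage 2: -31 dBFS ≤ -29 dBFS, so stage 2 doesn't engage; output -31 dBFS.
Stage 3: 12 dB above -43 dBFS, reduced 3:1 to 4 dB above → -39 dBFS.

-39 dBFS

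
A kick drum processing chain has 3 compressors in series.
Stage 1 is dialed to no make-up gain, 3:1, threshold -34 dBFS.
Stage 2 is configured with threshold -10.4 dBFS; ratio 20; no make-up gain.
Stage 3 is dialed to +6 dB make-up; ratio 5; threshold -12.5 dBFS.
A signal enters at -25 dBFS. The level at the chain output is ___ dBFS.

Stage 1: -25 dBFS is 9 dB over -34 dBFS; at 3:1 that becomes 3 dB over, giving -31 dBFS.
Stage 2: below threshold (-31 ≤ -10.4); passes unchanged; output -31 dBFS.
Stage 3: -31 dBFS ≤ -12.5 dBFS, so stage 3 doesn't engage; make-up brings it to -25 dBFS.

-25 dBFS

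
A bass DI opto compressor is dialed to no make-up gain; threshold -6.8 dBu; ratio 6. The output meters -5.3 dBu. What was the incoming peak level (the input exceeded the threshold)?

Post-compression overshoot = -5.3 − (-6.8) = 1.5 dB.
Undo the ratio: input overshoot = 1.5 × 6 = 9 dB, giving input = 2.2 dBu.

2.2 dBu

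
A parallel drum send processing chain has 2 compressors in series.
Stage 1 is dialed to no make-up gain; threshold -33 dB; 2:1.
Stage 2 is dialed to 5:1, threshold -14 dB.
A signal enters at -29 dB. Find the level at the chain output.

-31 dB

Stage 1: -29 dB is 4 dB over -33 dB; at 2:1 that becomes 2 dB over, giving -31 dB.
Stage 2: below threshold (-31 ≤ -14); passes unchanged; output -31 dB.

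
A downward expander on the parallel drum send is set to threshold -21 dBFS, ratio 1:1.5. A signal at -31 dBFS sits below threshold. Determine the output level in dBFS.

Below threshold, a 1:1.5 expander applies gain = (1.5−1)×(T − x) of attenuation.
(1.5−1) × 10 = 5 dB, so output = -31 − 5 = -36 dBFS.

-36 dBFS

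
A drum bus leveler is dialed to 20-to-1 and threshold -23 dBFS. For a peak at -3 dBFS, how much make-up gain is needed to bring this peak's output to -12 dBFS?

10 dB

The peak compresses to -23 + 20/20 = -22 dBFS.
To reach -12 dBFS requires -12 − (-22) = 10 dB of make-up.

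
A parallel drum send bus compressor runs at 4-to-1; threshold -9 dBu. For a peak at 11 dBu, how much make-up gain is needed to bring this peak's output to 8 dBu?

12 dB

Without make-up, output = threshold + overshoot/4 = -9 + 5 = -4 dBu.
Gap to target: 12 dB.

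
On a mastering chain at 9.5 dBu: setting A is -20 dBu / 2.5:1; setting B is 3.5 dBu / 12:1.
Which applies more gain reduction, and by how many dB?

A: overshoot 29.5 dB → output overshoot 11.8 dB → GR 17.7 dB.
B: overshoot 6 dB → output overshoot 0.5 dB → GR 5.5 dB.
A applies 12.2 dB more gain reduction.

A, by 12.2 dB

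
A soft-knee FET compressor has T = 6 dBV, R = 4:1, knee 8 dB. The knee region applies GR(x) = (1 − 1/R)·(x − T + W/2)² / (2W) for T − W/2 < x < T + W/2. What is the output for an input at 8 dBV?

6.3125 dBV

x − T + W/2 = 8 − 6 + 4 = 6.
GR = (1 − 1/4) × 6² / 16 = 0.75 × 36 / 16 = 1.6875 dB.
Output = 8 − 1.6875 = 6.3125 dBV.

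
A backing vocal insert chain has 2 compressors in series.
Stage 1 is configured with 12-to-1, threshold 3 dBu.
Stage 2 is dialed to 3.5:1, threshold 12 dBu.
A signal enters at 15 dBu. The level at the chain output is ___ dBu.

4 dBu

Stage 1: overshoot 12 dB → 12/12 = 1 dB → 4 dBu.
Stage 2: below threshold (4 ≤ 12); passes unchanged; output 4 dBu.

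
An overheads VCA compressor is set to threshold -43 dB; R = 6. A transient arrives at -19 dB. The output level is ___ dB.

-39 dB

Overshoot: -19 − (-43) = 24 dB.
6:1 compression reduces that to 24/6 = 4 dB over.
So the level is -43 + 4 = -39 dB.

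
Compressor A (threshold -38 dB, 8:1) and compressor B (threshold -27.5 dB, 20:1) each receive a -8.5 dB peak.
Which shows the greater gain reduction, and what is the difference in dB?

A: GR = 29.5 − 29.5/8 = 25.8125 dB.
B: GR = 19 − 19/20 = 18.05 dB.
Difference: 7.7625 dB in favour of A.

A, by 7.7625 dB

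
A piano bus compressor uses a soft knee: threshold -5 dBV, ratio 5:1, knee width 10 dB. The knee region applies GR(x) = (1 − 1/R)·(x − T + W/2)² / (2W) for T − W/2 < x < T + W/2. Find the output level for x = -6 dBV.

-6.64 dBV

x − T + W/2 = -6 − (-5) + 5 = 4.
GR = (1 − 1/5) × 4² / 20 = 0.8 × 16 / 20 = 0.64 dB.
Output = -6 − 0.64 = -6.64 dBV.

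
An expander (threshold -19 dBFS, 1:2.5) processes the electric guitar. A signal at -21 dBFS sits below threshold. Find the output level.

Below threshold, a 1:2.5 expander applies gain = (2.5−1)×(T − x) of attenuation.
(2.5−1) × 2 = 3 dB, so output = -21 − 3 = -24 dBFS.

-24 dBFS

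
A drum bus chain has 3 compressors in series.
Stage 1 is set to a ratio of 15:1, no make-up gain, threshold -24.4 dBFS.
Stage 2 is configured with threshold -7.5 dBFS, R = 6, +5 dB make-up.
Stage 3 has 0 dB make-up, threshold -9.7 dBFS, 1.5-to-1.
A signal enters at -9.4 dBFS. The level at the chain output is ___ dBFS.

-18.4 dBFS

Stage 1: 15 dB above -24.4 dBFS, reduced 15:1 to 1 dB above → -23.4 dBFS.
Stage 2: -23.4 dBFS is at or below the -7.5 dBFS threshold — no compression; make-up brings it to -18.4 dBFS.
Stage 3: -18.4 dBFS ≤ -9.7 dBFS, so stage 3 doesn't engage; output -18.4 dBFS.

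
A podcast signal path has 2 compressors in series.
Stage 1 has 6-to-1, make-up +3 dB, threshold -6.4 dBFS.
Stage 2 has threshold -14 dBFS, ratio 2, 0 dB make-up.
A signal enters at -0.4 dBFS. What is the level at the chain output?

-8.2 dBFS

Stage 1: 6 dB above -6.4 dBFS, reduced 6:1 to 1 dB above → -5.4 dBFS; +3 dB make-up → -2.4 dBFS.
Stage 2: -2.4 dBFS is 11.6 dB over -14 dBFS; at 2:1 that becomes 5.8 dB over, giving -8.2 dBFS.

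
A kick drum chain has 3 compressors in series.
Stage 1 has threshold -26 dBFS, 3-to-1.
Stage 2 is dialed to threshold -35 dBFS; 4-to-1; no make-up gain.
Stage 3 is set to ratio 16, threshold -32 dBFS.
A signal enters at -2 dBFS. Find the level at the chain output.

-31.921875 dBFS

Stage 1: -2 dBFS is 24 dB over -26 dBFS; at 3:1 that becomes 8 dB over, giving -18 dBFS.
Stage 2: 17 dB above -35 dBFS, reduced 4:1 to 4.25 dB above → -30.75 dBFS.
Stage 3: overshoot 1.25 dB → 1.25/16 = 0.078125 dB → -31.921875 dBFS.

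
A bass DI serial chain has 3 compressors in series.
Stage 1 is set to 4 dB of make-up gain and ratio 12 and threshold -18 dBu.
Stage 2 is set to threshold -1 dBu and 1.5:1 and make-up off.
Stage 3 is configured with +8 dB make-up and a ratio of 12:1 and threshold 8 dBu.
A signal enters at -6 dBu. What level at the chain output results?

Stage 1: 12 dB above -18 dBu, reduced 12:1 to 1 dB above → -17 dBu; +4 dB make-up → -13 dBu.
Stage 2: below threshold (-13 ≤ -1); passes unchanged; output -13 dBu.
Stage 3: -13 dBu ≤ 8 dBu, so stage 3 doesn't engage; make-up brings it to -5 dBu.

-5 dBu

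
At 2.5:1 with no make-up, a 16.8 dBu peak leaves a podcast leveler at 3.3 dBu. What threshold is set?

Input is 22.5 dB above T (since output overshoot × R = input overshoot: (3.3 − T)·2.5 = 16.8 − T gives T = -5.7 dBu).
Check: -5.7 + (16.8 − (-5.7))/2.5 = -5.7 + 9 = 3.3 dBu. ✓

-5.7 dBu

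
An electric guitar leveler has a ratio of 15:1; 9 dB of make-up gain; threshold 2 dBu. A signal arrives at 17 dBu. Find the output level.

The input is 15 dB above the 2 dBu threshold.
15:1 compression reduces that to 15/15 = 1 dB over.
Output = 2 + 1 = 3 dBu; make-up adds 9 dB, giving 12 dBu.

12 dBu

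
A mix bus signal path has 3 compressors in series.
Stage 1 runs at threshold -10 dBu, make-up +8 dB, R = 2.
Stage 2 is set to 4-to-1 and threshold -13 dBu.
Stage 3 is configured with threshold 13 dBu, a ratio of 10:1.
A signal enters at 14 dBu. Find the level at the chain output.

-7.25 dBu

Stage 1: overshoot 24 dB → 24/2 = 12 dB → 2 dBu; +8 dB make-up → 10 dBu.
Stage 2: overshoot 23 dB → 23/4 = 5.75 dB → -7.25 dBu.
Stage 3: -7.25 dBu ≤ 13 dBu, so stage 3 doesn't engage; output -7.25 dBu.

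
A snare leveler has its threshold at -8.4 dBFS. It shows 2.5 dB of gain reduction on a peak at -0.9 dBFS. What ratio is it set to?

Input overshoot = -0.9 − (-8.4) = 7.5 dB.
Output overshoot = 7.5 − 2.5 = 5 dB.
Ratio = input overshoot / output overshoot = 7.5 / 5 = 1.5.

1.5:1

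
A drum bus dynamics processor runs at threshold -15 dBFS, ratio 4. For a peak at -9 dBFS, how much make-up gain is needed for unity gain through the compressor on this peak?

4.5 dB

Without make-up, output = threshold + overshoot/4 = -15 + 1.5 = -13.5 dBFS.
Gap to target: 4.5 dB.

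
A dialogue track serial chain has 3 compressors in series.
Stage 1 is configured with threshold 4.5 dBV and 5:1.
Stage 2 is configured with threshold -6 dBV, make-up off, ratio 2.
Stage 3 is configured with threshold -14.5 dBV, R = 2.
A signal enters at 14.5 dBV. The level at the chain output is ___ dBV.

Stage 1: 14.5 dBV is 10 dB over 4.5 dBV; at 5:1 that becomes 2 dB over, giving 6.5 dBV.
Stage 2: 6.5 dBV is 12.5 dB over -6 dBV; at 2:1 that becomes 6.25 dB over, giving 0.25 dBV.
Stage 3: overshoot 14.75 dB → 14.75/2 = 7.375 dB → -7.125 dBV.

-7.125 dBV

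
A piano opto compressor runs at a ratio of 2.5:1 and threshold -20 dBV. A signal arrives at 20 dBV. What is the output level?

20 dBV sits 40 dB over threshold.
The 40 dB excess becomes 16 dB after 2.5:1 reduction.
Output = -20 + 16 = -4 dBV.

-4 dBV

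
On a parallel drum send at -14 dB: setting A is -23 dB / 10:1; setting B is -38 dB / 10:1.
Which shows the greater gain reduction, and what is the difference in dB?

B, by 13.5 dB

A: GR = 9 − 9/10 = 8.1 dB.
B: GR = 24 − 24/10 = 21.6 dB.
Difference: 13.5 dB in favour of B.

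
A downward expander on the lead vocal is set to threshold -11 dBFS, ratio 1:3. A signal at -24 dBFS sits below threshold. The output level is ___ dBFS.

Undershoot = (-11) − (-24) = 13 dB.
At 1:3, that expands to 39 dB under threshold.
Output = -11 − 39 = -50 dBFS.

-50 dBFS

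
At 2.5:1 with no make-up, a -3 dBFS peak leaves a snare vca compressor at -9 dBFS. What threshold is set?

-13 dBFS

Gain reduction = -3 − (-9) = 6 dB; output overshoot = GR / (R − 1) = 6 / 1.5 = 4 dB.
Threshold = output − output overshoot = -9 − 4 = -13 dBFS.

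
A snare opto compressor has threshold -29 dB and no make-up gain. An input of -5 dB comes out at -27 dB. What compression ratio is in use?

12:1

Input overshoot = -5 − (-29) = 24 dB; output overshoot = -27 − (-29) = 2 dB.
Ratio = 24 / 2 = 12.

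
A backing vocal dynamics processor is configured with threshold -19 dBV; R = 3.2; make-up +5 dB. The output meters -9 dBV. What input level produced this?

-3 dBV

Stripping the +5 dB make-up gives -14 dBV at the gain stage.
That's 5 dB above the -19 dBV threshold.
Before 3.2:1 compression the overshoot was 5 × 3.2 = 16 dB, so input = -19 + 16 = -3 dBV.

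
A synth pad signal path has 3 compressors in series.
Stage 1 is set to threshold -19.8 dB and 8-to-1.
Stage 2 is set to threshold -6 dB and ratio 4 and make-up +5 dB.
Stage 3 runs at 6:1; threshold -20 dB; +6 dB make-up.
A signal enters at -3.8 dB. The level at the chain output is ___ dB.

-12.8 dB

Stage 1: -3.8 dB is 16 dB over -19.8 dB; at 8:1 that becomes 2 dB over, giving -17.8 dB.
Stage 2: -17.8 dB is at or below the -6 dB threshold — no compression; make-up brings it to -12.8 dB.
Stage 3: overshoot 7.2 dB → 7.2/6 = 1.2 dB → -18.8 dB; +6 dB make-up → -12.8 dB.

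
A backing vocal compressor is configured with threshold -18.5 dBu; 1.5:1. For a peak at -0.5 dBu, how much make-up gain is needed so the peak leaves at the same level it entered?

Overshoot 18 dB → 18/1.5 = 12 dB after compression, so the compressed level is -18.5 + 12 = -6.5 dBu.
Make-up = target − compressed = -0.5 − (-6.5) = 6 dB.

6 dB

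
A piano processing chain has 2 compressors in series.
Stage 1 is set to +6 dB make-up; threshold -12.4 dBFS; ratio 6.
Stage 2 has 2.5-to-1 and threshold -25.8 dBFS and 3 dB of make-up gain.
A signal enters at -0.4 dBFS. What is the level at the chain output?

-14.24 dBFS

Stage 1: overshoot 12 dB → 12/6 = 2 dB → -10.4 dBFS; +6 dB make-up → -4.4 dBFS.
Stage 2: 21.4 dB above -25.8 dBFS, reduced 2.5:1 to 8.56 dB above → -17.24 dBFS; +3 dB make-up → -14.24 dBFS.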